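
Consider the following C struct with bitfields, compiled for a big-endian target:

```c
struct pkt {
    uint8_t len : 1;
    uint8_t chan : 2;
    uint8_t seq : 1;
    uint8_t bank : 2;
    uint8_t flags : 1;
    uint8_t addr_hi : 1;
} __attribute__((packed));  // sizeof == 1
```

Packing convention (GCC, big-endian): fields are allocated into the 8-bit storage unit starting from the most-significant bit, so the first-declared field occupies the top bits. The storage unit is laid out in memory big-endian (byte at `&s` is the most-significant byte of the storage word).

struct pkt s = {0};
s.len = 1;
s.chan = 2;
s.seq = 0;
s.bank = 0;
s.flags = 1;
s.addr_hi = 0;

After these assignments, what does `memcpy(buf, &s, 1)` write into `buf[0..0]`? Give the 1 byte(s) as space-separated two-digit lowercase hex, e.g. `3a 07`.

c2

len:1 = 1 → 0x1 << 7 → word 0x80
chan:2 = 2 → 0x2 << 5 → word 0xc0
seq:1 = 0 → 0x0 << 4 → word 0xc0
bank:2 = 0 → 0x0 << 2 → word 0xc0
flags:1 = 1 → 0x1 << 1 → word 0xc2
addr_hi:1 = 0 → 0x0 << 0 → word 0xc2
word = 0xc2 → big-endian bytes:
  [0]=0xc2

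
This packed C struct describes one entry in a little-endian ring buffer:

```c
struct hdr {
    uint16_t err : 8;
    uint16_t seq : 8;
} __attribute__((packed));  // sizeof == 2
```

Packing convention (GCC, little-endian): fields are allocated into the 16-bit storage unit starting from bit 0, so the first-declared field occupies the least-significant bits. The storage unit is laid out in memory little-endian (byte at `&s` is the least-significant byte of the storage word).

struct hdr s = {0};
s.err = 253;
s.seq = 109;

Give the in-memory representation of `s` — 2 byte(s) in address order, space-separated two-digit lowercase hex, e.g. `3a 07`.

fd 6d

err (8b) val=253 bits=0xfd at bit 0: 0x00fd
seq (8b) val=109 bits=0x6d at bit 8: 0x6dfd
word = 0x6dfd → little-endian bytes:
  [0]=0xfd  [1]=0x6d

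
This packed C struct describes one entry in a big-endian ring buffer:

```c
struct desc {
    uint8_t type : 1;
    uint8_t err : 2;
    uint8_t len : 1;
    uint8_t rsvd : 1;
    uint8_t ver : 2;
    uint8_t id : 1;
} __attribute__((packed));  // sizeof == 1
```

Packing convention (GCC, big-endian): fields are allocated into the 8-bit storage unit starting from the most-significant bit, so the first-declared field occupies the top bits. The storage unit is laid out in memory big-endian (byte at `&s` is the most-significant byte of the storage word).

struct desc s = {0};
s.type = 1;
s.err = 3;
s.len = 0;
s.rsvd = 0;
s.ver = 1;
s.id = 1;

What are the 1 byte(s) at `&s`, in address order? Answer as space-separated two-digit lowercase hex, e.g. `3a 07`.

e3

type:1 = 1 → 0x1 << 7 → word 0x80
err:2 = 3 → 0x3 << 5 → word 0xe0
len:1 = 0 → 0x0 << 4 → word 0xe0
rsvd:1 = 0 → 0x0 << 3 → word 0xe0
ver:2 = 1 → 0x1 << 1 → word 0xe2
id:1 = 1 → 0x1 << 0 → word 0xe3
word = 0xe3 → big-endian bytes:
  [0]=0xe3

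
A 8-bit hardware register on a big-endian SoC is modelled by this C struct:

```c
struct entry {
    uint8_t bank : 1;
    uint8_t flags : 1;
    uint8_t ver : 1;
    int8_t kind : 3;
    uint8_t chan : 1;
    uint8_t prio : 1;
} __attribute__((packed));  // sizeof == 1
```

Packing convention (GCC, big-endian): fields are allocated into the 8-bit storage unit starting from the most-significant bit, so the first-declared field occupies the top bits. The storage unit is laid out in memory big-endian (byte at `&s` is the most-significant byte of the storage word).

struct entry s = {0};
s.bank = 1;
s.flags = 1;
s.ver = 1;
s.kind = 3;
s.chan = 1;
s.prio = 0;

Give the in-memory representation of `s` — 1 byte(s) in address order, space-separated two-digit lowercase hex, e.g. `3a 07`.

[7+:1] bank=1 & 0x1 = 0x1; word=0x80
[6+:1] flags=1 & 0x1 = 0x1; word=0xc0
[5+:1] ver=1 & 0x1 = 0x1; word=0xe0
[2+:3] kind=3 & 0x7 = 0x3; word=0xec
[1+:1] chan=1 & 0x1 = 0x1; word=0xee
[0+:1] prio=0 & 0x1 = 0x0; word=0xee
word = 0xee → big-endian bytes:
  [0]=0xee

ee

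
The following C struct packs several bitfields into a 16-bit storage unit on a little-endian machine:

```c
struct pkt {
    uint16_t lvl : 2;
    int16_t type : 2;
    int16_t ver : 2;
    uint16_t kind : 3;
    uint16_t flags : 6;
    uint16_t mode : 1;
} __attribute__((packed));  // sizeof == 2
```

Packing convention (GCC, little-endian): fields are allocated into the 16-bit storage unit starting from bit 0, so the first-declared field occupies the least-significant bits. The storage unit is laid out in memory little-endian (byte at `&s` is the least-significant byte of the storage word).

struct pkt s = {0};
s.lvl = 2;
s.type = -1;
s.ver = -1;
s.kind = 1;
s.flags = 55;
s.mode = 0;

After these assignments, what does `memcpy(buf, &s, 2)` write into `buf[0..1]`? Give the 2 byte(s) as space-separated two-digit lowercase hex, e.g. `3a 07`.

7e 6e

lvl:2 = 2 → 0x2 << 0 → word 0x0002
type:2 = -1 → 0x3 << 2 → word 0x000e
ver:2 = -1 → 0x3 << 4 → word 0x003e
kind:3 = 1 → 0x1 << 6 → word 0x007e
flags:6 = 55 → 0x37 << 9 → word 0x6e7e
mode:1 = 0 → 0x0 << 15 → word 0x6e7e
word = 0x6e7e → little-endian bytes:
  [0]=0x7e  [1]=0x6e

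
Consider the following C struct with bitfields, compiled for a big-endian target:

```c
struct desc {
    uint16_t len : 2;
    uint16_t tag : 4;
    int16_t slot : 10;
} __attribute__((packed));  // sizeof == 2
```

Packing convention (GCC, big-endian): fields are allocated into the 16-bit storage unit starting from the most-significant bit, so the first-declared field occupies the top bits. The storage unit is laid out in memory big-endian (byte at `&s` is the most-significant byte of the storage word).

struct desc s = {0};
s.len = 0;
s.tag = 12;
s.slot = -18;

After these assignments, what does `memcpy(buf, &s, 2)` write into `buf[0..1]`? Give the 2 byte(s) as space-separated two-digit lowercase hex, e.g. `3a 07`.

[14+:2] len=0 & 0x3 = 0x0; word=0x0000
[10+:4] tag=12 & 0xf = 0xc; word=0x3000
[0+:10] slot=-18 & 0x3ff = 0x3ee; word=0x33ee
word = 0x33ee → big-endian bytes:
  [0]=0x33  [1]=0xee

33 ee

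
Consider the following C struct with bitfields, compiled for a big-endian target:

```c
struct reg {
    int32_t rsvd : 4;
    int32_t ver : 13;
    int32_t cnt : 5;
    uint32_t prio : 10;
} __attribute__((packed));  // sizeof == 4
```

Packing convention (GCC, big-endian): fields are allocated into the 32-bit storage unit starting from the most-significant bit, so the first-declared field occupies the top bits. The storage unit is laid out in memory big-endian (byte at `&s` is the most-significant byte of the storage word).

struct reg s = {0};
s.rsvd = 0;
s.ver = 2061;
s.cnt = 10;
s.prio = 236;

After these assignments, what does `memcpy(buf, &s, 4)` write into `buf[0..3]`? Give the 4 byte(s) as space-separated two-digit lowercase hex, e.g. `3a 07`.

04 06 a8 ec

rsvd (4b) val=0 bits=0x0 at bit 28: 0x00000000
ver (13b) val=2061 bits=0x80d at bit 15: 0x04068000
cnt (5b) val=10 bits=0xa at bit 10: 0x0406a800
prio (10b) val=236 bits=0xec at bit 0: 0x0406a8ec
word = 0x0406a8ec → big-endian bytes:
  [0]=0x04  [1]=0x06  [2]=0xa8  [3]=0xec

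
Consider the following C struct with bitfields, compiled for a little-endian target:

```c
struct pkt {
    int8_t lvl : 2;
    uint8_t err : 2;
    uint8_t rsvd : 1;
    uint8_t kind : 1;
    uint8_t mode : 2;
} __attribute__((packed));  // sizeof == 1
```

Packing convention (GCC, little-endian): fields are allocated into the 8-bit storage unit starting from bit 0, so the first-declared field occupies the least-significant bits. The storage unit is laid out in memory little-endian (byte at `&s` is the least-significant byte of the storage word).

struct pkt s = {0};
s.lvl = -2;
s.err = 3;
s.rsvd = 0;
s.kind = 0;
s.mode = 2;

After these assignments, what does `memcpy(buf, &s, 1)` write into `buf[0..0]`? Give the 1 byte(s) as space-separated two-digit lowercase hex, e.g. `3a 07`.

lvl:2 = -2 → 0x2 << 0 → word 0x02
err:2 = 3 → 0x3 << 2 → word 0x0e
rsvd:1 = 0 → 0x0 << 4 → word 0x0e
kind:1 = 0 → 0x0 << 5 → word 0x0e
mode:2 = 2 → 0x2 << 6 → word 0x8e
word = 0x8e → little-endian bytes:
  [0]=0x8e

8e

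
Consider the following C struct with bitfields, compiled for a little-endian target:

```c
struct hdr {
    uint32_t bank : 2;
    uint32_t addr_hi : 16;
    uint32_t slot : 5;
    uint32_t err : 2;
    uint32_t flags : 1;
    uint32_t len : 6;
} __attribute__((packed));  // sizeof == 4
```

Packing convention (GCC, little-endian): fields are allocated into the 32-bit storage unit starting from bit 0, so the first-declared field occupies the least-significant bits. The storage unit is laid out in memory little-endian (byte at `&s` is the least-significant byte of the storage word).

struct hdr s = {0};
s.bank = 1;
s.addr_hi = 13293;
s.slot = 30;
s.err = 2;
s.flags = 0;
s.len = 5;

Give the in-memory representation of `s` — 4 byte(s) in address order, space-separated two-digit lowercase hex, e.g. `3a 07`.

bank (2b) val=1 bits=0x1 at bit 0: 0x00000001
addr_hi (16b) val=13293 bits=0x33ed at bit 2: 0x0000cfb5
slot (5b) val=30 bits=0x1e at bit 18: 0x0078cfb5
err (2b) val=2 bits=0x2 at bit 23: 0x0178cfb5
flags (1b) val=0 bits=0x0 at bit 25: 0x0178cfb5
len (6b) val=5 bits=0x5 at bit 26: 0x1578cfb5
word = 0x1578cfb5 → little-endian bytes:
  [0]=0xb5  [1]=0xcf  [2]=0x78  [3]=0x15

b5 cf 78 15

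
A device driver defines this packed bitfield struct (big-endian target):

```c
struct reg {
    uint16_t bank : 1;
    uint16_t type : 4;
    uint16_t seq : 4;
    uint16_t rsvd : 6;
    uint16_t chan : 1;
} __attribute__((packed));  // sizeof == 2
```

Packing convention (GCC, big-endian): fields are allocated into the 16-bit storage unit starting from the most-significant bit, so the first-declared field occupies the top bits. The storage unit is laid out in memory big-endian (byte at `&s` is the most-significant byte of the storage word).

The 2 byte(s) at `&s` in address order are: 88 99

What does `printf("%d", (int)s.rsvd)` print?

[0]=0x88 [1]=0x99 (big-endian) → word 0x8899
bank:1 @ bit 15 → (0x8899>>15)&0x1 = 0x1
type:4 @ bit 11 → (0x8899>>11)&0xf = 0x1
seq:4 @ bit 7 → (0x8899>>7)&0xf = 0x1
rsvd:6 @ bit 1 → (0x8899>>1)&0x3f = 0xc  ←
chan:1 @ bit 0 → (0x8899>>0)&0x1 = 0x1

12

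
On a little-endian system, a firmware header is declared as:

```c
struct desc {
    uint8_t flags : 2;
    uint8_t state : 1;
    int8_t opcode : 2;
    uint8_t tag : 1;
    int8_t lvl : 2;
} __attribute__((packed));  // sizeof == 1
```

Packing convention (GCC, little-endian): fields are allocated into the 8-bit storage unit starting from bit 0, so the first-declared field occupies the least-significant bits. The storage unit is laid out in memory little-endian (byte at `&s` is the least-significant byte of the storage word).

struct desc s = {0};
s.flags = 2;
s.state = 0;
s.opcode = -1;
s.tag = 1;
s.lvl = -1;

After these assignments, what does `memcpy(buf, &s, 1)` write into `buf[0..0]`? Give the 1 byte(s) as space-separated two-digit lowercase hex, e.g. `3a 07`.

flags:2 = 2 → 0x2 << 0 → word 0x02
state:1 = 0 → 0x0 << 2 → word 0x02
opcode:2 = -1 → 0x3 << 3 → word 0x1a
tag:1 = 1 → 0x1 << 5 → word 0x3a
lvl:2 = -1 → 0x3 << 6 → word 0xfa
word = 0xfa → little-endian bytes:
  [0]=0xfa

fa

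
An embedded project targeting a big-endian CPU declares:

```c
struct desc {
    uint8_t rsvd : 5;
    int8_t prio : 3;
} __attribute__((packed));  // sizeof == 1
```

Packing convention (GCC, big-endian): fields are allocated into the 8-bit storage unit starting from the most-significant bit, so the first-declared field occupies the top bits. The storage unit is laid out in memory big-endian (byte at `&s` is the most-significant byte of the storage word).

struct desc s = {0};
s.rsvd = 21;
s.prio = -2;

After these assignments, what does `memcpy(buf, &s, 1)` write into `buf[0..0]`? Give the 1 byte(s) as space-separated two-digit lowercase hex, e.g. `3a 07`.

rsvd (5b) val=21 bits=0x15 at bit 3: 0xa8
prio (3b) val=-2 bits=0x6 at bit 0: 0xae
word = 0xae → big-endian bytes:
  [0]=0xae

ae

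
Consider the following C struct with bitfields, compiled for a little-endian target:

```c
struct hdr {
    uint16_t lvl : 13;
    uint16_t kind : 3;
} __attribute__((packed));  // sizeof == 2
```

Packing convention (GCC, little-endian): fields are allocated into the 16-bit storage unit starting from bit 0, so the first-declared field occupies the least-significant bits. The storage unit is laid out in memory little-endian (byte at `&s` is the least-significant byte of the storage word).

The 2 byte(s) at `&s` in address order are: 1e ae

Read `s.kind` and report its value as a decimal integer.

[0]=0x1e [1]=0xae (little-endian) → word 0xae1e
lvl:13 @ bit 0 → (0xae1e>>0)&0x1fff = 0xe1e
kind:3 @ bit 13 → (0xae1e>>13)&0x7 = 0x5  ←

5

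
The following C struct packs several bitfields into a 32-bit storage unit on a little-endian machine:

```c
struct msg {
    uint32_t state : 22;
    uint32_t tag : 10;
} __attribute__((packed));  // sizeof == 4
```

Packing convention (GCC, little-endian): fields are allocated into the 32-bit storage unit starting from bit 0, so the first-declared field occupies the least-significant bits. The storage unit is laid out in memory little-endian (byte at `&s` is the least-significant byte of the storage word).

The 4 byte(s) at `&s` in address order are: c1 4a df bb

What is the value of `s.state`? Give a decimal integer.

2050753

[0]=0xc1 [1]=0x4a [2]=0xdf [3]=0xbb (little-endian) → word 0xbbdf4ac1
state:22 @ bit 0 → (0xbbdf4ac1>>0)&0x3fffff = 0x1f4ac1  ←
tag:10 @ bit 22 → (0xbbdf4ac1>>22)&0x3ff = 0x2ef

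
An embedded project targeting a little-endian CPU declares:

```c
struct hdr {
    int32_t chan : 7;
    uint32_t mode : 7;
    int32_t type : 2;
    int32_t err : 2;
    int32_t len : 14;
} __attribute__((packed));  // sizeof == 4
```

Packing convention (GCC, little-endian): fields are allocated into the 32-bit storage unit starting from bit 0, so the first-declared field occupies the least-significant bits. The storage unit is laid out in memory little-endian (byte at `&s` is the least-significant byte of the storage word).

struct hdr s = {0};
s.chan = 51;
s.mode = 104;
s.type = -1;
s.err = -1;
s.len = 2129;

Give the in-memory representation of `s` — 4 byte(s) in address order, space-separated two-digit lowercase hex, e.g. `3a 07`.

33 f4 47 21

[0+:7] chan=51 & 0x7f = 0x33; word=0x00000033
[7+:7] mode=104 & 0x7f = 0x68; word=0x00003433
[14+:2] type=-1 & 0x3 = 0x3; word=0x0000f433
[16+:2] err=-1 & 0x3 = 0x3; word=0x0003f433
[18+:14] len=2129 & 0x3fff = 0x851; word=0x2147f433
word = 0x2147f433 → little-endian bytes:
  [0]=0x33  [1]=0xf4  [2]=0x47  [3]=0x21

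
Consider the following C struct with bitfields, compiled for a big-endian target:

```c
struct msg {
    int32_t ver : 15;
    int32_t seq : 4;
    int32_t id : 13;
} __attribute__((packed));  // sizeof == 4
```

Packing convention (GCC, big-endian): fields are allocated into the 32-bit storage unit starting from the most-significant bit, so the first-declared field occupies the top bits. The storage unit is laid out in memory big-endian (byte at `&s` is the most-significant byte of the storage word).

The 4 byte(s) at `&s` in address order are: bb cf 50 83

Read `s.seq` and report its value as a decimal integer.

[0]=0xbb [1]=0xcf [2]=0x50 [3]=0x83 (big-endian) → word 0xbbcf5083
ver:15 @ bit 17 → (0xbbcf5083>>17)&0x7fff = 0x5de7
seq:4 @ bit 13 → (0xbbcf5083>>13)&0xf = 0xa  ←
id:13 @ bit 0 → (0xbbcf5083>>0)&0x1fff = 0x1083
seq signed 4b, MSB=1: 10 - 16 = -6

-6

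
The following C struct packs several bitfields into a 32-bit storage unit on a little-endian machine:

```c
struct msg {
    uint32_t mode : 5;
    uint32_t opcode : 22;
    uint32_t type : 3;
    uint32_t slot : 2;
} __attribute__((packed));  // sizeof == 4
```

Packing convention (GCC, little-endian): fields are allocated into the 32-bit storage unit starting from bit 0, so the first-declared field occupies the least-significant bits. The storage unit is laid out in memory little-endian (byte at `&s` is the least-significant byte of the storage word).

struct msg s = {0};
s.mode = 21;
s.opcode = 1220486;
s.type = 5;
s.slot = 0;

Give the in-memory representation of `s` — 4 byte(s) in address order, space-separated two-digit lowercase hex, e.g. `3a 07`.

d5 f0 53 2a

mode (5b) val=21 bits=0x15 at bit 0: 0x00000015
opcode (22b) val=1220486 bits=0x129f86 at bit 5: 0x0253f0d5
type (3b) val=5 bits=0x5 at bit 27: 0x2a53f0d5
slot (2b) val=0 bits=0x0 at bit 30: 0x2a53f0d5
word = 0x2a53f0d5 → little-endian bytes:
  [0]=0xd5  [1]=0xf0  [2]=0x53  [3]=0x2a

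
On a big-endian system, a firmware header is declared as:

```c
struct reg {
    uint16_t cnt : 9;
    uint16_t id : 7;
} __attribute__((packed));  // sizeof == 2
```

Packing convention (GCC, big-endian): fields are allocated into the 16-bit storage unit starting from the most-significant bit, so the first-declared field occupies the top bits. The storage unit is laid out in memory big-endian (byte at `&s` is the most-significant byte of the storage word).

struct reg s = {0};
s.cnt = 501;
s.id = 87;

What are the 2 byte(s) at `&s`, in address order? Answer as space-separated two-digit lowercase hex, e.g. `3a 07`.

cnt (9b) val=501 bits=0x1f5 at bit 7: 0xfa80
id (7b) val=87 bits=0x57 at bit 0: 0xfad7
word = 0xfad7 → big-endian bytes:
  [0]=0xfa  [1]=0xd7

fa d7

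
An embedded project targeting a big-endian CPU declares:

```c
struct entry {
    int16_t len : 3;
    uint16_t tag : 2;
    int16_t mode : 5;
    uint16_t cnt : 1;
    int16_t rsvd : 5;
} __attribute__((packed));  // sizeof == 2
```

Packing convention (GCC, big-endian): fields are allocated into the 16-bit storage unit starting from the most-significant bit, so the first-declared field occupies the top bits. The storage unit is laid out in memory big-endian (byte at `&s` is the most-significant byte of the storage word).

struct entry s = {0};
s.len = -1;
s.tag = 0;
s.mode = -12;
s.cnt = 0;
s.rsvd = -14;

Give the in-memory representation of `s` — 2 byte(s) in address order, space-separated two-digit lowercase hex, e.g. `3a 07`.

len (3b) val=-1 bits=0x7 at bit 13: 0xe000
tag (2b) val=0 bits=0x0 at bit 11: 0xe000
mode (5b) val=-12 bits=0x14 at bit 6: 0xe500
cnt (1b) val=0 bits=0x0 at bit 5: 0xe500
rsvd (5b) val=-14 bits=0x12 at bit 0: 0xe512
word = 0xe512 → big-endian bytes:
  [0]=0xe5  [1]=0x12

e5 12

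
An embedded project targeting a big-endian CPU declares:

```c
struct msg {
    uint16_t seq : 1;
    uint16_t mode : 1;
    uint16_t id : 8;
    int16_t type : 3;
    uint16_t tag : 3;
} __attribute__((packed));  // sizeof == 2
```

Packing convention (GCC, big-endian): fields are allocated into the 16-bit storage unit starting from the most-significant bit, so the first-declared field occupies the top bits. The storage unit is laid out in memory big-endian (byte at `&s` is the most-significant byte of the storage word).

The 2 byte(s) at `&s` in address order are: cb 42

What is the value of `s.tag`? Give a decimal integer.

2

[0]=0xcb [1]=0x42 (big-endian) → word 0xcb42
seq:1 @ bit 15 → (0xcb42>>15)&0x1 = 0x1
mode:1 @ bit 14 → (0xcb42>>14)&0x1 = 0x1
id:8 @ bit 6 → (0xcb42>>6)&0xff = 0x2d
type:3 @ bit 3 → (0xcb42>>3)&0x7 = 0x0
tag:3 @ bit 0 → (0xcb42>>0)&0x7 = 0x2  ←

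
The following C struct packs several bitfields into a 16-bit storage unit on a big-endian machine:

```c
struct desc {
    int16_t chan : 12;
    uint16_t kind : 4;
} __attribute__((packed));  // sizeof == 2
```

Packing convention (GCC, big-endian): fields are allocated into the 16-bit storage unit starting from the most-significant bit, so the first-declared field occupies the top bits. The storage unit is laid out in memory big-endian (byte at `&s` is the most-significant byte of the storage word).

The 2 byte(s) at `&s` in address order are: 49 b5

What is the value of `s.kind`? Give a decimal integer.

[0]=0x49 [1]=0xb5 (big-endian) → word 0x49b5
chan [4+:12] = (word>>4) & 0xfff = 1179
kind [0+:4] = (word>>0) & 0xf = 5  ←

5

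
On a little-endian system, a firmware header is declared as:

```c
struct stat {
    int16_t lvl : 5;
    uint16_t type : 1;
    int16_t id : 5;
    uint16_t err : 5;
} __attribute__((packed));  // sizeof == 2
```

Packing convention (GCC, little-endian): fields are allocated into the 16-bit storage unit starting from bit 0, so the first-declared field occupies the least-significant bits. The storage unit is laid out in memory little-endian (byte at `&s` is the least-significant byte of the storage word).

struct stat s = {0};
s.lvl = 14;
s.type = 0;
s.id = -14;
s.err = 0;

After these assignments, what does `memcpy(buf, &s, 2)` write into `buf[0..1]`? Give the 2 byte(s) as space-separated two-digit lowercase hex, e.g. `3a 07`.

8e 04

lvl:5 = 14 → 0xe << 0 → word 0x000e
type:1 = 0 → 0x0 << 5 → word 0x000e
id:5 = -14 → 0x12 << 6 → word 0x048e
err:5 = 0 → 0x0 << 11 → word 0x048e
word = 0x048e → little-endian bytes:
  [0]=0x8e  [1]=0x04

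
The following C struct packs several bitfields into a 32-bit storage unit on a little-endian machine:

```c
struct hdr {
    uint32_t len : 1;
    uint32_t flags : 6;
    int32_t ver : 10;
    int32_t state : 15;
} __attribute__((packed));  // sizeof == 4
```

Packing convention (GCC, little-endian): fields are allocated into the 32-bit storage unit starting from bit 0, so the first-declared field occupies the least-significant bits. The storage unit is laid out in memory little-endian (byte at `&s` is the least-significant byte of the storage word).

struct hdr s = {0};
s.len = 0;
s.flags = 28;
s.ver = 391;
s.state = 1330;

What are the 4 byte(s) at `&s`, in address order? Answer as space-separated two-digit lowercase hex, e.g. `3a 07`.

b8 c3 64 0a

len:1 = 0 → 0x0 << 0 → word 0x00000000
flags:6 = 28 → 0x1c << 1 → word 0x00000038
ver:10 = 391 → 0x187 << 7 → word 0x0000c3b8
state:15 = 1330 → 0x532 << 17 → word 0x0a64c3b8
word = 0x0a64c3b8 → little-endian bytes:
  [0]=0xb8  [1]=0xc3  [2]=0x64  [3]=0x0a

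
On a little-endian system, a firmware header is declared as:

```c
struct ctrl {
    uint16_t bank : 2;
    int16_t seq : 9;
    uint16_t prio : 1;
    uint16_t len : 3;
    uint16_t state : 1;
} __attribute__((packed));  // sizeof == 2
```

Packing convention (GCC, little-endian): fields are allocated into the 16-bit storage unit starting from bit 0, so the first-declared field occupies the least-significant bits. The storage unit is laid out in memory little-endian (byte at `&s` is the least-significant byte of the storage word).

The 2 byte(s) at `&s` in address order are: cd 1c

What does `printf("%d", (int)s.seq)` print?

-205

[0]=0xcd [1]=0x1c (little-endian) → word 0x1ccd
bank [0+:2] = (word>>0) & 0x3 = 1
seq [2+:9] = (word>>2) & 0x1ff = 307  ←
prio [11+:1] = (word>>11) & 0x1 = 1
len [12+:3] = (word>>12) & 0x7 = 1
state [15+:1] = (word>>15) & 0x1 = 0
seq signed 9b, MSB=1: 307 - 512 = -205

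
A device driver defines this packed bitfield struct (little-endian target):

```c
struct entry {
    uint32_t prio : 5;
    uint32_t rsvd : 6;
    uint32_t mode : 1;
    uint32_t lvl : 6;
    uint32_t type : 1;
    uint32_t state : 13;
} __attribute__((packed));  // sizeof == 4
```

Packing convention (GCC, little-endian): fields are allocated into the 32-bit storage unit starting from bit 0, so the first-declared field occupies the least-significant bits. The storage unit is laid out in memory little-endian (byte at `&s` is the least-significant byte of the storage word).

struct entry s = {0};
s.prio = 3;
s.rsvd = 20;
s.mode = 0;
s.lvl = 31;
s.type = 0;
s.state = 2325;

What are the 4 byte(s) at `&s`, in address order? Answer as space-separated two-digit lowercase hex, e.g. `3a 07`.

83 f2 a9 48

[0+:5] prio=3 & 0x1f = 0x3; word=0x00000003
[5+:6] rsvd=20 & 0x3f = 0x14; word=0x00000283
[11+:1] mode=0 & 0x1 = 0x0; word=0x00000283
[12+:6] lvl=31 & 0x3f = 0x1f; word=0x0001f283
[18+:1] type=0 & 0x1 = 0x0; word=0x0001f283
[19+:13] state=2325 & 0x1fff = 0x915; word=0x48a9f283
word = 0x48a9f283 → little-endian bytes:
  [0]=0x83  [1]=0xf2  [2]=0xa9  [3]=0x48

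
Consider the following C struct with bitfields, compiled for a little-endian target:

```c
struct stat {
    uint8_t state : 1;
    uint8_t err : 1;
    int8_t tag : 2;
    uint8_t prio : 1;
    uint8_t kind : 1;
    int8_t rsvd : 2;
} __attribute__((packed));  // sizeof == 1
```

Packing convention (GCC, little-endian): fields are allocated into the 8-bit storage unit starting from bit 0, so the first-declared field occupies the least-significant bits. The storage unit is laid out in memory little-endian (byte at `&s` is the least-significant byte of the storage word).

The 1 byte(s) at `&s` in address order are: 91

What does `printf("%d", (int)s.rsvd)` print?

-2

[0]=0x91 (little-endian) → word 0x91
state:1 @ bit 0 → (0x91>>0)&0x1 = 0x1
err:1 @ bit 1 → (0x91>>1)&0x1 = 0x0
tag:2 @ bit 2 → (0x91>>2)&0x3 = 0x0
prio:1 @ bit 4 → (0x91>>4)&0x1 = 0x1
kind:1 @ bit 5 → (0x91>>5)&0x1 = 0x0
rsvd:2 @ bit 6 → (0x91>>6)&0x3 = 0x2  ←
rsvd signed 2b, MSB=1: 2 - 4 = -2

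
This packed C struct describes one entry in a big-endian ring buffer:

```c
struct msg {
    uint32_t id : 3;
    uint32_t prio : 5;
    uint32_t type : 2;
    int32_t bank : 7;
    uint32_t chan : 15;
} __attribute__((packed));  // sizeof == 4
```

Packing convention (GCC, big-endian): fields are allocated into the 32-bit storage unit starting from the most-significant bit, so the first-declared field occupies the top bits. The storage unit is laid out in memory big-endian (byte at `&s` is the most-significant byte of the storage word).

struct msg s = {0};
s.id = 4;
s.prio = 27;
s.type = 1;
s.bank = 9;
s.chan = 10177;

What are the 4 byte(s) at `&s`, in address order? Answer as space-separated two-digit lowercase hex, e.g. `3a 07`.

9b 44 a7 c1

id (3b) val=4 bits=0x4 at bit 29: 0x80000000
prio (5b) val=27 bits=0x1b at bit 24: 0x9b000000
type (2b) val=1 bits=0x1 at bit 22: 0x9b400000
bank (7b) val=9 bits=0x9 at bit 15: 0x9b448000
chan (15b) val=10177 bits=0x27c1 at bit 0: 0x9b44a7c1
word = 0x9b44a7c1 → big-endian bytes:
  [0]=0x9b  [1]=0x44  [2]=0xa7  [3]=0xc1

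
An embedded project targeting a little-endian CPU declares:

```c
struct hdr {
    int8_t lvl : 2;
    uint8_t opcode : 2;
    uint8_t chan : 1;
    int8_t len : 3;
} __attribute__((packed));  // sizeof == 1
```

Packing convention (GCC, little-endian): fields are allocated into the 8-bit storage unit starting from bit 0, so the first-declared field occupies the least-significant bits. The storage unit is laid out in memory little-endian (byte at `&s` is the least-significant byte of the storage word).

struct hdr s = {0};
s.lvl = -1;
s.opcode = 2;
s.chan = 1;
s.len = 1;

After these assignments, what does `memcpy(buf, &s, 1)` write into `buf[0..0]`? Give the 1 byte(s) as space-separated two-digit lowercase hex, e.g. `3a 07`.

[0+:2] lvl=-1 & 0x3 = 0x3; word=0x03
[2+:2] opcode=2 & 0x3 = 0x2; word=0x0b
[4+:1] chan=1 & 0x1 = 0x1; word=0x1b
[5+:3] len=1 & 0x7 = 0x1; word=0x3b
word = 0x3b → little-endian bytes:
  [0]=0x3b

3b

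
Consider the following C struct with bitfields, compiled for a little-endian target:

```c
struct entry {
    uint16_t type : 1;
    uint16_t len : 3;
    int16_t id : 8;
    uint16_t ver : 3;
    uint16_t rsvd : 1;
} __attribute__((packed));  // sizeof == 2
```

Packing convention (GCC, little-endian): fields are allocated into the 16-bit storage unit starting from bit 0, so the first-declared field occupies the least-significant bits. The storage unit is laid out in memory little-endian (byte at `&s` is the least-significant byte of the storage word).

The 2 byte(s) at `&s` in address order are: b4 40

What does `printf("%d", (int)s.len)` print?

[0]=0xb4 [1]=0x40 (little-endian) → word 0x40b4
type:1 @ bit 0 → (0x40b4>>0)&0x1 = 0x0
len:3 @ bit 1 → (0x40b4>>1)&0x7 = 0x2  ←
id:8 @ bit 4 → (0x40b4>>4)&0xff = 0xb
ver:3 @ bit 12 → (0x40b4>>12)&0x7 = 0x4
rsvd:1 @ bit 15 → (0x40b4>>15)&0x1 = 0x0

2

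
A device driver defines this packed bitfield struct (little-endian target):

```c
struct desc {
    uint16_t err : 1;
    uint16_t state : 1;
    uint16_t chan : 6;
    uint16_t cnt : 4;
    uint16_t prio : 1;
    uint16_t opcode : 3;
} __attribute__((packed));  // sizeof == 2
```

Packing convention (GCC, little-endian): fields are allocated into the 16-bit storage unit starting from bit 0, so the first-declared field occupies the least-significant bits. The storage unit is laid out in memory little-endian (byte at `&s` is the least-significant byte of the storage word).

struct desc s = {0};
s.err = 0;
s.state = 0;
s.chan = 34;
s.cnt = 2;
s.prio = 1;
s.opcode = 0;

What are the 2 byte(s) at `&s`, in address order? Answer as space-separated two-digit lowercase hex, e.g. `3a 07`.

88 12

[0+:1] err=0 & 0x1 = 0x0; word=0x0000
[1+:1] state=0 & 0x1 = 0x0; word=0x0000
[2+:6] chan=34 & 0x3f = 0x22; word=0x0088
[8+:4] cnt=2 & 0xf = 0x2; word=0x0288
[12+:1] prio=1 & 0x1 = 0x1; word=0x1288
[13+:3] opcode=0 & 0x7 = 0x0; word=0x1288
word = 0x1288 → little-endian bytes:
  [0]=0x88  [1]=0x12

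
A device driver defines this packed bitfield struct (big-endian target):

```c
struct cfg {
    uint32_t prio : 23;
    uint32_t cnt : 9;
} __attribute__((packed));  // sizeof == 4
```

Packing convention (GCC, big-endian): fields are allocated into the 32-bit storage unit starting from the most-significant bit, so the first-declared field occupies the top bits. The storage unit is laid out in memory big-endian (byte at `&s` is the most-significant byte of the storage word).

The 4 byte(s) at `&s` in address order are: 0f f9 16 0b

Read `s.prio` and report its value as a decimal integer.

523403

[0]=0x0f [1]=0xf9 [2]=0x16 [3]=0x0b (big-endian) → word 0x0ff9160b
prio:23 @ bit 9 → (0x0ff9160b>>9)&0x7fffff = 0x7fc8b  ←
cnt:9 @ bit 0 → (0x0ff9160b>>0)&0x1ff = 0xb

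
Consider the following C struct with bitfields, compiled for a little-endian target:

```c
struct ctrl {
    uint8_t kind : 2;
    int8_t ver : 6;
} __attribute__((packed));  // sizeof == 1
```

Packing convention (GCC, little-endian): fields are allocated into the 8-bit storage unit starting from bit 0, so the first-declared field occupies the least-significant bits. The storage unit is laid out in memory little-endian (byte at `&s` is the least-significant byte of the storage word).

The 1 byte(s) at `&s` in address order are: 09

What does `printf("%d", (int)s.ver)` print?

2

[0]=0x09 (little-endian) → word 0x09
kind [0+:2] = (word>>0) & 0x3 = 1
ver [2+:6] = (word>>2) & 0x3f = 2  ←
ver signed 6b, MSB=0: value = 2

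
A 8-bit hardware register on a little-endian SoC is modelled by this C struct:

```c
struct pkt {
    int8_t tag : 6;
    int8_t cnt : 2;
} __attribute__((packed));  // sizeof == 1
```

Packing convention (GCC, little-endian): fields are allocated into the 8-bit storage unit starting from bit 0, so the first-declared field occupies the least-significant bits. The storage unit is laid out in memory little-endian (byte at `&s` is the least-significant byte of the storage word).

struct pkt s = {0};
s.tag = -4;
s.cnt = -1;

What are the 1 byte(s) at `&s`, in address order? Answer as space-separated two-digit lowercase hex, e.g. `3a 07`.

tag:6 = -4 → 0x3c << 0 → word 0x3c
cnt:2 = -1 → 0x3 << 6 → word 0xfc
word = 0xfc → little-endian bytes:
  [0]=0xfc

fc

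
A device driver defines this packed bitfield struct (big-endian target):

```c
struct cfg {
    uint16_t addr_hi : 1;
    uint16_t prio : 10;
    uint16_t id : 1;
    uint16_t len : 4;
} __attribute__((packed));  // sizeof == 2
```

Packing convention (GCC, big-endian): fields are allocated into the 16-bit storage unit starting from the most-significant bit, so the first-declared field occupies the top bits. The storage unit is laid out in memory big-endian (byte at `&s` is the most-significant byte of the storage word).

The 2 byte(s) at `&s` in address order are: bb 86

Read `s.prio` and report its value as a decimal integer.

476

[0]=0xbb [1]=0x86 (big-endian) → word 0xbb86
addr_hi [15+:1] = (word>>15) & 0x1 = 1
prio [5+:10] = (word>>5) & 0x3ff = 476  ←
id [4+:1] = (word>>4) & 0x1 = 0
len [0+:4] = (word>>0) & 0xf = 6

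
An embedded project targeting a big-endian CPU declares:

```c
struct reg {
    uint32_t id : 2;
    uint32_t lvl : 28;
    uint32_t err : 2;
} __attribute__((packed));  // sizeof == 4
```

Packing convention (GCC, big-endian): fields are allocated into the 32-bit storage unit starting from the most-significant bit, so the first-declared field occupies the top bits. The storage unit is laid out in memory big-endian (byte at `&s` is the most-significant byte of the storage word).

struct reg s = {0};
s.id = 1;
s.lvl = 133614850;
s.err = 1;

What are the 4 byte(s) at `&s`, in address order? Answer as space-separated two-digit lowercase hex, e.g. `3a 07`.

5f db 34 09

id:2 = 1 → 0x1 << 30 → word 0x40000000
lvl:28 = 133614850 → 0x7f6cd02 << 2 → word 0x5fdb3408
err:2 = 1 → 0x1 << 0 → word 0x5fdb3409
word = 0x5fdb3409 → big-endian bytes:
  [0]=0x5f  [1]=0xdb  [2]=0x34  [3]=0x09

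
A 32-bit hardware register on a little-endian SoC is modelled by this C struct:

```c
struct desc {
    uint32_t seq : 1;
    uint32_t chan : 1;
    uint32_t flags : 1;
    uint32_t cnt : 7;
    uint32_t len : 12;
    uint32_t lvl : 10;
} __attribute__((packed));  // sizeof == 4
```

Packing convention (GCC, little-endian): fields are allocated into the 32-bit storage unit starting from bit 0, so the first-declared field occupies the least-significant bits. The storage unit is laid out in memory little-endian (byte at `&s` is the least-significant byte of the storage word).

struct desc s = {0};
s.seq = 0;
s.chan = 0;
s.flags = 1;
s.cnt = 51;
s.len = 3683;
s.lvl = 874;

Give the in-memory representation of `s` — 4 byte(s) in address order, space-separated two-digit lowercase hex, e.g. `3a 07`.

seq (1b) val=0 bits=0x0 at bit 0: 0x00000000
chan (1b) val=0 bits=0x0 at bit 1: 0x00000000
flags (1b) val=1 bits=0x1 at bit 2: 0x00000004
cnt (7b) val=51 bits=0x33 at bit 3: 0x0000019c
len (12b) val=3683 bits=0xe63 at bit 10: 0x00398d9c
lvl (10b) val=874 bits=0x36a at bit 22: 0xdab98d9c
word = 0xdab98d9c → little-endian bytes:
  [0]=0x9c  [1]=0x8d  [2]=0xb9  [3]=0xda

9c 8d b9 da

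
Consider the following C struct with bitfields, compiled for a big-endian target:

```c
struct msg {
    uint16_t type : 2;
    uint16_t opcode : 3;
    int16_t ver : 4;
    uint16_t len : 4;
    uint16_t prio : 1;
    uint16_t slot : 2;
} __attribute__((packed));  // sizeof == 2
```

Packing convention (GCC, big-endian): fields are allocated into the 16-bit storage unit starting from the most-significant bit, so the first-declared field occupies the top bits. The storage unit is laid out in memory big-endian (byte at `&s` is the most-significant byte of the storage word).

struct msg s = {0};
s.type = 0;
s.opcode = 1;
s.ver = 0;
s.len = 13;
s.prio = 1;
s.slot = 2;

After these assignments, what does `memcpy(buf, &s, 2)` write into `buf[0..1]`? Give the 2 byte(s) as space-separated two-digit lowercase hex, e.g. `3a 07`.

08 6e

type (2b) val=0 bits=0x0 at bit 14: 0x0000
opcode (3b) val=1 bits=0x1 at bit 11: 0x0800
ver (4b) val=0 bits=0x0 at bit 7: 0x0800
len (4b) val=13 bits=0xd at bit 3: 0x0868
prio (1b) val=1 bits=0x1 at bit 2: 0x086c
slot (2b) val=2 bits=0x2 at bit 0: 0x086e
word = 0x086e → big-endian bytes:
  [0]=0x08  [1]=0x6e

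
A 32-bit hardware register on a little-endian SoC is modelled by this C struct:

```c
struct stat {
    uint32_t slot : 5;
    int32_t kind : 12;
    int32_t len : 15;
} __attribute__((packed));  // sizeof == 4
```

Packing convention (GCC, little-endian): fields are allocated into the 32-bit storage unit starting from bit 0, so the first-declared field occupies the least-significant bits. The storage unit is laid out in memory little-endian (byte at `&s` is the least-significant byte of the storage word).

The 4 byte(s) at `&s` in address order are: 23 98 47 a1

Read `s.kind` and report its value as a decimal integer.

-831

[0]=0x23 [1]=0x98 [2]=0x47 [3]=0xa1 (little-endian) → word 0xa1479823
slot:5 @ bit 0 → (0xa1479823>>0)&0x1f = 0x3
kind:12 @ bit 5 → (0xa1479823>>5)&0xfff = 0xcc1  ←
len:15 @ bit 17 → (0xa1479823>>17)&0x7fff = 0x50a3
kind signed 12b, MSB=1: 3265 - 4096 = -831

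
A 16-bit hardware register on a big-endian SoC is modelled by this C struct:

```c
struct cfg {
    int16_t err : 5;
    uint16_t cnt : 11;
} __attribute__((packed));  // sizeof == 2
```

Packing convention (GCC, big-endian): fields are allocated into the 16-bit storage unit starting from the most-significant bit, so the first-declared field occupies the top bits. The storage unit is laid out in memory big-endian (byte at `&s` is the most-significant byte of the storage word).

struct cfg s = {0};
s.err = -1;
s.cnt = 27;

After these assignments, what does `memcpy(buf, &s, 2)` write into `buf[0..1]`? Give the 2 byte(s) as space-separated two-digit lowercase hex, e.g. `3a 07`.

err:5 = -1 → 0x1f << 11 → word 0xf800
cnt:11 = 27 → 0x1b << 0 → word 0xf81b
word = 0xf81b → big-endian bytes:
  [0]=0xf8  [1]=0x1b

f8 1b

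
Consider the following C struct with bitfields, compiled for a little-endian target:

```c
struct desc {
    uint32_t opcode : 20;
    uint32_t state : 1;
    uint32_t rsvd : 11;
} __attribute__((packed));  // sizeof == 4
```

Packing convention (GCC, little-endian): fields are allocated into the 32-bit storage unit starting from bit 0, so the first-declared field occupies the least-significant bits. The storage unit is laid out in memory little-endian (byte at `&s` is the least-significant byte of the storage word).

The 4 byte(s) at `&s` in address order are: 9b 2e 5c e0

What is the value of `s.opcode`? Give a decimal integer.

798363

[0]=0x9b [1]=0x2e [2]=0x5c [3]=0xe0 (little-endian) → word 0xe05c2e9b
opcode:20 @ bit 0 → (0xe05c2e9b>>0)&0xfffff = 0xc2e9b  ←
state:1 @ bit 20 → (0xe05c2e9b>>20)&0x1 = 0x1
rsvd:11 @ bit 21 → (0xe05c2e9b>>21)&0x7ff = 0x702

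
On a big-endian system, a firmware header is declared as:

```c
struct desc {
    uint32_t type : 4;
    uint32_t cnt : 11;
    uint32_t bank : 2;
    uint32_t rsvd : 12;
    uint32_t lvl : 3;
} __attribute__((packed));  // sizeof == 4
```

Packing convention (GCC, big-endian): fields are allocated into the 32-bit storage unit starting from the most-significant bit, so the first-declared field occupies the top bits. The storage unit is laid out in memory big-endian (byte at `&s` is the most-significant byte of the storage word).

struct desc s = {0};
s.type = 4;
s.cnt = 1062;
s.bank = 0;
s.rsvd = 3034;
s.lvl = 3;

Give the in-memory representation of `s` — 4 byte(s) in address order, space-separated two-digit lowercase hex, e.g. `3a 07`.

[28+:4] type=4 & 0xf = 0x4; word=0x40000000
[17+:11] cnt=1062 & 0x7ff = 0x426; word=0x484c0000
[15+:2] bank=0 & 0x3 = 0x0; word=0x484c0000
[3+:12] rsvd=3034 & 0xfff = 0xbda; word=0x484c5ed0
[0+:3] lvl=3 & 0x7 = 0x3; word=0x484c5ed3
word = 0x484c5ed3 → big-endian bytes:
  [0]=0x48  [1]=0x4c  [2]=0x5e  [3]=0xd3

48 4c 5e d3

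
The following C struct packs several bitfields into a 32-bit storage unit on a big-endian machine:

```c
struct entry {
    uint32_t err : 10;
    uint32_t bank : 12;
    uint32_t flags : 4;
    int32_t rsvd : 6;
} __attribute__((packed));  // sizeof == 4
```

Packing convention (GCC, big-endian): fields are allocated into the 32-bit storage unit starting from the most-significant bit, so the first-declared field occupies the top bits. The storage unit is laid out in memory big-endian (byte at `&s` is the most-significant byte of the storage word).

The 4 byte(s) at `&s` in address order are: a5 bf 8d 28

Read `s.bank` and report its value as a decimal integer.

[0]=0xa5 [1]=0xbf [2]=0x8d [3]=0x28 (big-endian) → word 0xa5bf8d28
err [22+:10] = (word>>22) & 0x3ff = 662
bank [10+:12] = (word>>10) & 0xfff = 4067  ←
flags [6+:4] = (word>>6) & 0xf = 4
rsvd [0+:6] = (word>>0) & 0x3f = 40

4067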